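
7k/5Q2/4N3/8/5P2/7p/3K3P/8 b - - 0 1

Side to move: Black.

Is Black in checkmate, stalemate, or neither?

Black to move; black king on h8.
In check: no.
King squares — g7: attacked by Ne6; h7: attacked by Qf7; g8: attacked by Qf7.
Legal moves for Black: none.
Not in check and no legal moves → stalemate.

stalemate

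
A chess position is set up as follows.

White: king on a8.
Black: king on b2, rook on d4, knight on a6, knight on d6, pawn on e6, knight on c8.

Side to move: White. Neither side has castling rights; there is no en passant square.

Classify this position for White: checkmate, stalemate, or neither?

stalemate

White to move; white king on a8.
In check: no.
King squares — a7: attacked by Nc8; b7: attacked by Nd6; b8: attacked by Na6.
Legal moves for White: none.
Not in check and no legal moves → stalemate.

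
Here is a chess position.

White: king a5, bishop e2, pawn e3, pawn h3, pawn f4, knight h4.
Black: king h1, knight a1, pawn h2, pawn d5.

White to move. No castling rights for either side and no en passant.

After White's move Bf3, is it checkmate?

no

After Bf3: black king on h1; in check: yes, from the white bishop on f3.
Black has 1 legal reply: Kg1.
In check but a legal move exists → not checkmate.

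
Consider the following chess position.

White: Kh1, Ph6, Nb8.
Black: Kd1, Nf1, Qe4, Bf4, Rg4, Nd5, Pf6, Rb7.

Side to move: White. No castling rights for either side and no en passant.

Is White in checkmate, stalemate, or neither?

checkmate

White to move; white king on h1.
In check: yes, from the black queen on e4.
King squares — g1: attacked by Rg4; g2: attacked by Qe4; h2: attacked by Nf1.
Legal moves for White: none.
In check with no legal moves → checkmate.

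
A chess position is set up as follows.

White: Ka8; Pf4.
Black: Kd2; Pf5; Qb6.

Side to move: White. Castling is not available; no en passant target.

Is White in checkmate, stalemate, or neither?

White to move; white king on a8.
In check: no.
King squares — a7: attacked by Qb6; b7: attacked by Qb6; b8: attacked by Qb6.
Legal moves for White: none.
Not in check and no legal moves → stalemate.

stalemate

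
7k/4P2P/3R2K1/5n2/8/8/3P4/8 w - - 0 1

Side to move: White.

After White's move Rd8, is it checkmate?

yes

After Rd8: black king on h8; in check: yes, from the white rook on d8.
King squares — g7: attacked by Kg6; h7: attacked by Kg6; g8: attacked by Ph7.
Black has no legal moves → checkmate.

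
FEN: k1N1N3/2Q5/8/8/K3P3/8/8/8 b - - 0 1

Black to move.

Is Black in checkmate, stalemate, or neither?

stalemate

Black to move; black king on a8.
In check: no.
King squares — a7: attacked by Qc7; b7: attacked by Qc7; b8: attacked by Qc7.
Legal moves for Black: none.
Not in check and no legal moves → stalemate.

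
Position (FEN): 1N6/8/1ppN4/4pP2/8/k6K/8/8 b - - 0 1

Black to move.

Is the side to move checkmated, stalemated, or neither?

Black to move; black king on a3.
In check: no.
Legal moves for Black: Kb4, Ka4, Kb3, Kb2, Ka2, c5, b5, e4.
Black has 8 legal moves and is not in check → neither.

neither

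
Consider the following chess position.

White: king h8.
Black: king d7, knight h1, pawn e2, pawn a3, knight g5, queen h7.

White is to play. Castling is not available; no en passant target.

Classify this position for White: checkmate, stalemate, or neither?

White to move; white king on h8.
In check: yes, from the black queen on h7.
King squares — g7: attacked by Qh7; h7: attacked by Ng5; g8: attacked by Qh7.
Legal moves for White: none.
In check with no legal moves → checkmate.

checkmate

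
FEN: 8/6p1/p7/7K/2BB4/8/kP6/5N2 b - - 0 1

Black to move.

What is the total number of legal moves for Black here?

2

Black to move; king on a2.
In check: yes, from the white bishop on c4.
Legal moves: Kb1, Ka1.
Count: 2.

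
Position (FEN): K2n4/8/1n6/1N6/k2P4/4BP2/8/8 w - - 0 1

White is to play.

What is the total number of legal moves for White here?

2

White to move; king on a8.
In check: yes, from the black knight on b6.
Legal moves: Kb8, Ka7.
Count: 2.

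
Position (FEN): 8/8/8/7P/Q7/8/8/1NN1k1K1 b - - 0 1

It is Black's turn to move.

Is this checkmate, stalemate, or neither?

stalemate

Black to move; black king on e1.
In check: no.
King squares — d1: attacked by Qa4; f1: attacked by Kg1; d2: attacked by Nb1; e2: attacked by Nc1; f2: attacked by Kg1.
Legal moves for Black: none.
Not in check and no legal moves → stalemate.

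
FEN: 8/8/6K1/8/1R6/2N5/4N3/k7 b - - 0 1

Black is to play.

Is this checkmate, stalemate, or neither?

Black to move; black king on a1.
In check: no.
King squares — b1: attacked by Nc3; a2: attacked by Nc3; b2: attacked by Rb4.
Legal moves for Black: none.
Not in check and no legal moves → stalemate.

stalemate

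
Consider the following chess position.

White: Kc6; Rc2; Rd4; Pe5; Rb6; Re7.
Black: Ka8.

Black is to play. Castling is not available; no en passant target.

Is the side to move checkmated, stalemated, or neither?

Black to move; black king on a8.
In check: no.
King squares — a7: attacked by Re7; b7: attacked by Rb6; b8: attacked by Rb6.
Legal moves for Black: none.
Not in check and no legal moves → stalemate.

stalemate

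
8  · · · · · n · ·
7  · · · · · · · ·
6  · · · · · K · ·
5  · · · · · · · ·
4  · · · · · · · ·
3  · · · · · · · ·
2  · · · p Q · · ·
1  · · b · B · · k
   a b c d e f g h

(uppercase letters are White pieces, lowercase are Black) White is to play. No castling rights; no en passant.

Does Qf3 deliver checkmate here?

After Qf3: black king on h1; in check: yes, from the white queen on f3.
Black has 2 legal replies: Kh2, Kg1.
In check but a legal move exists → not checkmate.

no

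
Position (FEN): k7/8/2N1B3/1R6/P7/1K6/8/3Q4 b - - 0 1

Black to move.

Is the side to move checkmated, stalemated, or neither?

Black to move; black king on a8.
In check: no.
King squares — a7: attacked by Nc6; b7: attacked by Rb5; b8: attacked by Rb5.
Legal moves for Black: none.
Not in check and no legal moves → stalemate.

stalemate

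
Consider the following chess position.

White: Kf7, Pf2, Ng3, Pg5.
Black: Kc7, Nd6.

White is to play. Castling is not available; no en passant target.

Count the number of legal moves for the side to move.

7

White to move; king on f7.
In check: yes, from the black knight on d6.
Legal moves: Kg8, Kf8, Kg7, Ke7, Kg6, Kf6, Ke6.
Count: 7.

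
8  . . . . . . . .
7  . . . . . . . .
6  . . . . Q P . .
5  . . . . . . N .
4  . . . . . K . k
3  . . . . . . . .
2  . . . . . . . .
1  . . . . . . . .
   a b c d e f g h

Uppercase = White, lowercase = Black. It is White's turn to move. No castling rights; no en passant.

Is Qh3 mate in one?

After Qh3: black king on h4; in check: yes, from the white queen on h3.
King squares — g3: attacked by Qh3; h3: attacked by Ng5; g4: attacked by Qh3; g5: attacked by Kf4; h5: attacked by Qh3.
Black has no legal moves → checkmate.

yes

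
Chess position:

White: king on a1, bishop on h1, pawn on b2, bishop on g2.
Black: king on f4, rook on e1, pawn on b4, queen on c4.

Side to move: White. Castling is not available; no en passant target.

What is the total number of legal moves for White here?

0

White to move; king on a1.
In check: yes, from the black rook on e1.
Legal moves: none.
Count: 0.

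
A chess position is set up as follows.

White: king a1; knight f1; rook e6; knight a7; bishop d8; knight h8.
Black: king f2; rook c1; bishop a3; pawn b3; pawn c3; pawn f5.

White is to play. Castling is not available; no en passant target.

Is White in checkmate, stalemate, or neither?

White to move; white king on a1.
In check: yes, from the black rook on c1.
King squares — b1: attacked by Rc1; a2: attacked by Pb3; b2: attacked by Ba3.
Legal moves for White: none.
In check with no legal moves → checkmate.

checkmate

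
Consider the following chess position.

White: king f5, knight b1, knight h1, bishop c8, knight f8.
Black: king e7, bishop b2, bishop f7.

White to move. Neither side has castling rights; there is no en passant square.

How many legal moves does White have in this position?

White to move; king on f5.
In check: no.
Legal moves: Nh7, Nd7, Ng6+, Ne6, Bd7, Bb7, Be6, Ba6, Kg5, Kg4, Kf4, Ke4, Ng3, Nf2, Nc3, Na3, Nd2.
Count: 17.

17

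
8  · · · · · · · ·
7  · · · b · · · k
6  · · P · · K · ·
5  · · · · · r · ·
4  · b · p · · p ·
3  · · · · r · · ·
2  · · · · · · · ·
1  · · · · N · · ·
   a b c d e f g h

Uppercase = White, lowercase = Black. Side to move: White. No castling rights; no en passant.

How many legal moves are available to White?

White to move; king on f6.
In check: yes, from the black rook on f5.
Legal moves: none.
Count: 0.

0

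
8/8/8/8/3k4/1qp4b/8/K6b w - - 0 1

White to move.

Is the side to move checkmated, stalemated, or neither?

White to move; white king on a1.
In check: no.
King squares — b1: attacked by Qb3; a2: attacked by Qb3; b2: attacked by Qb3.
Legal moves for White: none.
Not in check and no legal moves → stalemate.

stalemate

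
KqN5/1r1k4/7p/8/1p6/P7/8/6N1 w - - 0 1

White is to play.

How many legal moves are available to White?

0

White to move; king on a8.
In check: yes, from the black queen on b8.
Legal moves: none.
Count: 0.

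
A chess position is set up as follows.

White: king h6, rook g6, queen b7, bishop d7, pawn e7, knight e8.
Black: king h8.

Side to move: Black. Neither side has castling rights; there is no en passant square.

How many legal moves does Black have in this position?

Black to move; king on h8.
In check: no.
Legal moves: none.
Count: 0.

0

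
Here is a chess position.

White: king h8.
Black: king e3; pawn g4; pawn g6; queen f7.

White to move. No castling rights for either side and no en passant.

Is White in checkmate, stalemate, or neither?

White to move; white king on h8.
In check: no.
King squares — g7: attacked by Qf7; h7: attacked by Qf7; g8: attacked by Qf7.
Legal moves for White: none.
Not in check and no legal moves → stalemate.

stalemate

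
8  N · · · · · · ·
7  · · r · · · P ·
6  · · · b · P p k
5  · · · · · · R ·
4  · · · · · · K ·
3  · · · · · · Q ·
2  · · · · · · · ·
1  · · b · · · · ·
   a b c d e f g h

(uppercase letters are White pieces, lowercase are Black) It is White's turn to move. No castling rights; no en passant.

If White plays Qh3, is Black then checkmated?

yes

After Qh3: black king on h6; in check: yes, from the white queen on h3.
King squares — g5: attacked by Kg4; h5: attacked by Qh3; g6: own pawn; g7: attacked by Pf6; h7: attacked by Qh3.
Black has no legal moves → checkmate.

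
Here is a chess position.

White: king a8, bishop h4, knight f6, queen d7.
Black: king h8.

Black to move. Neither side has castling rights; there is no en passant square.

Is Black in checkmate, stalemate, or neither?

stalemate

Black to move; black king on h8.
In check: no.
King squares — g7: attacked by Qd7; h7: attacked by Nf6; g8: attacked by Nf6.
Legal moves for Black: none.
Not in check and no legal moves → stalemate.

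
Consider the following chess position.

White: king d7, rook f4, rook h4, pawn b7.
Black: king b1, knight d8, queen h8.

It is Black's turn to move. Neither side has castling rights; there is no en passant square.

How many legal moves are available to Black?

Black to move; king on b1.
In check: no.
Legal moves: Qg8, Qf8, Qe8+, Qh7+, Qg7+, Qh6, Qf6, Qh5, Qe5, Qxh4, Qd4+, Qc3, Qb2, Qa1, Nf7, Nxb7, Ne6, Nc6, Kc2, Kb2, Ka2, Kc1, Ka1.
Count: 23.

23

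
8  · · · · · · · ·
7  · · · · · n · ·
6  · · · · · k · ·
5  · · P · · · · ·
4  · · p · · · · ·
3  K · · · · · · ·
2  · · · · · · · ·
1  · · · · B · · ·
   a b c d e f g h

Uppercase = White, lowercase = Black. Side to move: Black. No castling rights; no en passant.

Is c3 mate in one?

After c3: white king on a3; in check: no.
White is not in check, so this cannot be checkmate.

no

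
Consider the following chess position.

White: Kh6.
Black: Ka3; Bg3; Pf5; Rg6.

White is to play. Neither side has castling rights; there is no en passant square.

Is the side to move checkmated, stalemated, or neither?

neither

White to move; white king on h6.
In check: yes, from the black rook on g6.
Legal moves for White: Kh7, Kxg6, Kh5.
White is in check but has 3 legal moves → neither.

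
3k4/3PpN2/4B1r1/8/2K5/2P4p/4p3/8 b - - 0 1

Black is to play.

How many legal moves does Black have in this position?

1

Black to move; king on d8.
In check: yes, from the white knight on f7.
Legal moves: Kc7.
Count: 1.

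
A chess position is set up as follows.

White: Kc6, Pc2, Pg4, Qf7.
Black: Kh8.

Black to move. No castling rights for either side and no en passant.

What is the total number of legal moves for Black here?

0

Black to move; king on h8.
In check: no.
Legal moves: none.
Count: 0.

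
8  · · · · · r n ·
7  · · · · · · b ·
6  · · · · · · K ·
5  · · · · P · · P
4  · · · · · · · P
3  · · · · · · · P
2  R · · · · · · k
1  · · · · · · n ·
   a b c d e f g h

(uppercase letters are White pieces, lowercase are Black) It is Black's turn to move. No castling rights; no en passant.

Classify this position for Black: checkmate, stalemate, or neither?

neither

Black to move; black king on h2.
In check: yes, from the white rook on a2.
Legal moves for Black: Kxh3, Kg3, Kh1, Rf2, Ne2.
Black is in check but has 5 legal moves → neither.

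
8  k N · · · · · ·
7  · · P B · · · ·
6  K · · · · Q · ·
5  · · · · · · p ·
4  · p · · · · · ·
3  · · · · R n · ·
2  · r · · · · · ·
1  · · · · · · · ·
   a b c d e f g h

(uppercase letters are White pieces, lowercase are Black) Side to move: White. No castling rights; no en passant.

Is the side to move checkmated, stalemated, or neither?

neither

White to move; white king on a6.
In check: no.
Legal moves for White include: Nc6, Be8, Bc8, Be6, Bc6#, Bf5, Bb5, Bg4, Ba4, Bh3, Qh8, Qf8, Qd8, Qg7, Qf7, Qe7, Qh6, Qg6, ... (list truncated; more exist).
White has legal moves and is not in check → neither.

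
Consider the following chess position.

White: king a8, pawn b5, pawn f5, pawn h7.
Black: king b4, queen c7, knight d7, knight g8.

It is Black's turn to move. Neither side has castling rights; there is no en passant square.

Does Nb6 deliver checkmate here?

After Nb6: white king on a8; in check: yes, from the black knight on b6.
King squares — a7: attacked by Qc7; b7: attacked by Qc7; b8: attacked by Qc7.
White has no legal moves → checkmate.

yes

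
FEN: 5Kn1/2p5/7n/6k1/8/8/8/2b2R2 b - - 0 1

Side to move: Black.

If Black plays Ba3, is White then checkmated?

After Ba3: white king on f8; in check: yes, from the black bishop on a3.
White has 2 legal replies: Ke8, Kg7.
In check but a legal move exists → not checkmate.

no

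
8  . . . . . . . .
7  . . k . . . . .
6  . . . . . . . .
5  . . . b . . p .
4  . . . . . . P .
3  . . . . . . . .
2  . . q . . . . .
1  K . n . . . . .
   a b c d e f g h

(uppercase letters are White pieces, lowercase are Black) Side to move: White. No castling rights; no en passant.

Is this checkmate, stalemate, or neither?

White to move; white king on a1.
In check: no.
King squares — b1: attacked by Qc2; a2: attacked by Nc1; b2: attacked by Qc2.
Legal moves for White: none.
Not in check and no legal moves → stalemate.

stalemate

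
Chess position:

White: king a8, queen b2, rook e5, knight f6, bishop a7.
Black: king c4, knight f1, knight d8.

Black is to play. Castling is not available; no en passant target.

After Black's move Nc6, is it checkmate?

no

After Nc6: white king on a8; in check: no.
White is not in check, so this cannot be checkmate.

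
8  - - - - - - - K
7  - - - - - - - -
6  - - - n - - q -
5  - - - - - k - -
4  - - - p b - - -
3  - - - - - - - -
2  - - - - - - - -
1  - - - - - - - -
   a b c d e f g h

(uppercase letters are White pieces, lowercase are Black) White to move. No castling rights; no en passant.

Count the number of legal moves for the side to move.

White to move; king on h8.
In check: no.
Legal moves: none.
Count: 0.

0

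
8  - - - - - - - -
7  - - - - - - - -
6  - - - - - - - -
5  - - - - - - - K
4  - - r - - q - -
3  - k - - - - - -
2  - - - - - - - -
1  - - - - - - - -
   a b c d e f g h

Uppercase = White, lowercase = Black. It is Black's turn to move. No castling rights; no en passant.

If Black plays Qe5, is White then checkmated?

After Qe5: white king on h5; in check: yes, from the black queen on e5.
White has 2 legal replies: Kh6, Kg6.
In check but a legal move exists → not checkmate.

no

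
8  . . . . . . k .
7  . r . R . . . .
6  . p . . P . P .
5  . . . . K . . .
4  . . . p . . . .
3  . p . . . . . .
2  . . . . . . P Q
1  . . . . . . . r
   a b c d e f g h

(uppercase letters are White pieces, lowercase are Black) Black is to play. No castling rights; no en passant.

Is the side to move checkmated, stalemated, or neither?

Black to move; black king on g8.
In check: no.
Legal moves for Black: Kf8, Rb8, Rxd7, Rc7, Ra7, Rxh2, Rg1, Rf1, Re1+, Rd1, Rc1, Rb1, Ra1, b5, d3, b2.
Black has 16 legal moves and is not in check → neither.

neither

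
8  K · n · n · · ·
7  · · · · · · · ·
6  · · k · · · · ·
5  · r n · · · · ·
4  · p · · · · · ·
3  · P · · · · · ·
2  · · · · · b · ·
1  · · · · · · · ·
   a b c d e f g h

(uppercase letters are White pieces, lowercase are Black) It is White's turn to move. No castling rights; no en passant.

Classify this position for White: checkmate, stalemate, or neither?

stalemate

White to move; white king on a8.
In check: no.
King squares — a7: attacked by Nc8; b7: attacked by Rb5; b8: attacked by Rb5.
Legal moves for White: none.
Not in check and no legal moves → stalemate.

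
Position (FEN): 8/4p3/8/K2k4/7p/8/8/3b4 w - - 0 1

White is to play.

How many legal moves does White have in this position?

White to move; king on a5.
In check: no.
Legal moves: Kb6, Ka6, Kb5, Kb4.
Count: 4.

4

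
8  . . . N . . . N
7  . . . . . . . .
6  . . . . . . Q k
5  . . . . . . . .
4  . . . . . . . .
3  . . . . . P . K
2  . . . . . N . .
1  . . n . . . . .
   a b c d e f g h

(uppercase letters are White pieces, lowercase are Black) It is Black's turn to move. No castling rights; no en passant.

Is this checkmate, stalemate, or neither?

Black to move; black king on h6.
In check: yes, from the white queen on g6.
King squares — g5: attacked by Qg6; h5: attacked by Qg6; g6: attacked by Nh8; g7: attacked by Qg6; h7: attacked by Qg6.
Legal moves for Black: none.
In check with no legal moves → checkmate.

checkmate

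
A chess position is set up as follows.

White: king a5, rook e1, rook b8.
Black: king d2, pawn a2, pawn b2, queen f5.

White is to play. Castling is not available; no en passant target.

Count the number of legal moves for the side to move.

6

White to move; king on a5.
In check: yes, from the black queen on f5.
Legal moves: Kb6, Ka6, Kb4, Ka4, Rb5, Re5.
Count: 6.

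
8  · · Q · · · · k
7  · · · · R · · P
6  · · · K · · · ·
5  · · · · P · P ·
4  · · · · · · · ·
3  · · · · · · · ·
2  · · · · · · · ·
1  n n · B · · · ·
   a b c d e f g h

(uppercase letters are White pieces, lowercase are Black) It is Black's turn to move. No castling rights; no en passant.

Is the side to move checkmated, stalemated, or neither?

Black to move; black king on h8.
In check: yes, from the white queen on c8.
King squares — g7: attacked by Re7; h7: attacked by Re7; g8: attacked by Ph7.
Legal moves for Black: none.
In check with no legal moves → checkmate.

checkmate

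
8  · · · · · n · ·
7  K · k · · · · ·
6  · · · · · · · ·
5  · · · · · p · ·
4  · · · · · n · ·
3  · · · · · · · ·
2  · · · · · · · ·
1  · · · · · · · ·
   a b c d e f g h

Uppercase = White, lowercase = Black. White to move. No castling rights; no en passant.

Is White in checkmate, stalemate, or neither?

White to move; white king on a7.
In check: no.
Legal moves for White: Ka8, Ka6.
White has 2 legal moves and is not in check → neither.

neither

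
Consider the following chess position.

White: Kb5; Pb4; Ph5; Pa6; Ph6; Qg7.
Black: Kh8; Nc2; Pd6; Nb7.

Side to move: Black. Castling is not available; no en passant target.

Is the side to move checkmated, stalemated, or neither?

Black to move; black king on h8.
In check: yes, from the white queen on g7.
King squares — g7: attacked by Ph6; h7: attacked by Qg7; g8: attacked by Qg7.
Legal moves for Black: none.
In check with no legal moves → checkmate.

checkmate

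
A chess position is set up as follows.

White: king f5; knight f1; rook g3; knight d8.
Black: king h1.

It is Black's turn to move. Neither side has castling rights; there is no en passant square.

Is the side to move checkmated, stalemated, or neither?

stalemate

Black to move; black king on h1.
In check: no.
King squares — g1: attacked by Rg3; g2: attacked by Rg3; h2: attacked by Nf1.
Legal moves for Black: none.
Not in check and no legal moves → stalemate.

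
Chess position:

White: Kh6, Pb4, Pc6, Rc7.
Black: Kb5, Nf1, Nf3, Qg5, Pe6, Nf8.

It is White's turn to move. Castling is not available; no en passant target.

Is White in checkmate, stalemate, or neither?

White to move; white king on h6.
In check: yes, from the black queen on g5.
King squares — g5: attacked by Nf3; h5: attacked by Qg5; g6: attacked by Qg5; g7: attacked by Qg5; h7: attacked by Nf8.
Legal moves for White: none.
In check with no legal moves → checkmate.

checkmate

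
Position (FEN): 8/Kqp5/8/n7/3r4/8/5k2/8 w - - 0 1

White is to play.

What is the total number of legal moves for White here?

White to move; king on a7.
In check: yes, from the black queen on b7.
Legal moves: none.
Count: 0.

0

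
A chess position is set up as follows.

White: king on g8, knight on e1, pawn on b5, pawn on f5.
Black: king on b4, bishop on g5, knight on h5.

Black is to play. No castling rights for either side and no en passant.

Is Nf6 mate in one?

After Nf6: white king on g8; in check: yes, from the black knight on f6.
White has 4 legal replies: Kh8, Kf8, Kg7, Kf7.
In check but a legal move exists → not checkmate.

no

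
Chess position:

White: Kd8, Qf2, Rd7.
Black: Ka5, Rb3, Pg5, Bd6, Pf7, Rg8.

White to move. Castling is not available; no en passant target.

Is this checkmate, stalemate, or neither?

checkmate

White to move; white king on d8.
In check: yes, from the black rook on g8.
King squares — c7: attacked by Bd6; d7: own rook; e7: attacked by Bd6; c8: attacked by Rg8; e8: attacked by Rg8.
Legal moves for White: none.
In check with no legal moves → checkmate.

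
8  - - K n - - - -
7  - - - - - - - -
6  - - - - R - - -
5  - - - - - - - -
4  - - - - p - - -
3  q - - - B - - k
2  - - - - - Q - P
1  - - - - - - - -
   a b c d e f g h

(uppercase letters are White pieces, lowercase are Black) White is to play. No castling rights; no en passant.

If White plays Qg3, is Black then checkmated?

yes

After Qg3: black king on h3; in check: yes, from the white queen on g3.
King squares — g2: attacked by Qg3; h2: attacked by Qg3; g3: attacked by Ph2; g4: attacked by Qg3; h4: attacked by Qg3.
Black has no legal moves → checkmate.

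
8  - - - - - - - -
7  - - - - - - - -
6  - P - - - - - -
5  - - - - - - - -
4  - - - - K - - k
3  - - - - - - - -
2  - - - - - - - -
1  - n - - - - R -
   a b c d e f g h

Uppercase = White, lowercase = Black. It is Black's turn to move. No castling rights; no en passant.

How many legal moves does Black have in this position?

Black to move; king on h4.
In check: no.
Legal moves: Kh5, Kh3, Nc3+, Na3, Nd2+.
Count: 5.

5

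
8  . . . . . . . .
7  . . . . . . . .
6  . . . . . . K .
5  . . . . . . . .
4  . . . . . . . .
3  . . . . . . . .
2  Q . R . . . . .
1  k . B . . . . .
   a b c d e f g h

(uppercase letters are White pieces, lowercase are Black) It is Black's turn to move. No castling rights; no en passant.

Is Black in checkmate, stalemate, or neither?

checkmate

Black to move; black king on a1.
In check: yes, from the white queen on a2.
King squares — b1: attacked by Qa2; a2: attacked by Rc2; b2: attacked by Bc1.
Legal moves for Black: none.
In check with no legal moves → checkmate.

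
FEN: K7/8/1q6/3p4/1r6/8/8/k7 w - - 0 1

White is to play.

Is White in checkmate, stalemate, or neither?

White to move; white king on a8.
In check: no.
King squares — a7: attacked by Qb6; b7: attacked by Qb6; b8: attacked by Qb6.
Legal moves for White: none.
Not in check and no legal moves → stalemate.

stalemate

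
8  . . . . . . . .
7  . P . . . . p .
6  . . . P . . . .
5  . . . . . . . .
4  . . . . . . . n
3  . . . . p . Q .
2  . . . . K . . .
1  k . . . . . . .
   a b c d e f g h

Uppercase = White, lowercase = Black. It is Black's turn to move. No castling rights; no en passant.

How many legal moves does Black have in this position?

Black to move; king on a1.
In check: no.
Legal moves: Ng6, Nf5, Nf3, Ng2, Kb2, Ka2, Kb1, g6, g5.
Count: 9.

9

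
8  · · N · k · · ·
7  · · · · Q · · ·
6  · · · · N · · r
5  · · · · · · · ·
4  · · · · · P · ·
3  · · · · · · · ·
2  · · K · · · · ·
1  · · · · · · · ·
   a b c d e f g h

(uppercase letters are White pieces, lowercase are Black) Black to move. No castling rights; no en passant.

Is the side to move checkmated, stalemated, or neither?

Black to move; black king on e8.
In check: yes, from the white queen on e7.
King squares — d7: attacked by Qe7; e7: attacked by Nc8; f7: attacked by Qe7; d8: attacked by Ne6; f8: attacked by Ne6.
Legal moves for Black: none.
In check with no legal moves → checkmate.

checkmate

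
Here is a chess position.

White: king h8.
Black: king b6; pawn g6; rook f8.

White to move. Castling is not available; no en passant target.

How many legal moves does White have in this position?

2

White to move; king on h8.
In check: yes, from the black rook on f8.
Legal moves: Kh7, Kg7.
Count: 2.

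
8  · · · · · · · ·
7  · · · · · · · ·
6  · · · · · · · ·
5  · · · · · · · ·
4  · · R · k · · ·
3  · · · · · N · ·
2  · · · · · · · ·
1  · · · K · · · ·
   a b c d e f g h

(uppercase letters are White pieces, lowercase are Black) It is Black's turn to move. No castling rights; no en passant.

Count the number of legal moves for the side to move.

Black to move; king on e4.
In check: yes, from the white rook on c4.
Legal moves: Kf5, Kd5, Kxf3, Ke3, Kd3.
Count: 5.

5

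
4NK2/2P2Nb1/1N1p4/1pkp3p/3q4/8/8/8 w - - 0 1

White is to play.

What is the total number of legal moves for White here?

3

White to move; king on f8.
In check: yes, from the black bishop on g7.
Legal moves: Kg8, Ke7, Nxg7.
Count: 3.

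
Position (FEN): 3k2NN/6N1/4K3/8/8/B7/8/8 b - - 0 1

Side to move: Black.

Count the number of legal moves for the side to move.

2

Black to move; king on d8.
In check: no.
Legal moves: Kc8, Kc7.
Count: 2.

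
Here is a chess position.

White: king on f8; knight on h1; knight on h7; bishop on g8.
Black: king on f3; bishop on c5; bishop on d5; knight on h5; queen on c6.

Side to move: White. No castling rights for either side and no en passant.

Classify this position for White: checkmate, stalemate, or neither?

White to move; white king on f8.
In check: yes, from the black bishop on c5.
King squares — e7: attacked by Bc5; f7: attacked by Bd5; g7: attacked by Nh5; e8: attacked by Qc6; g8: own bishop.
Legal moves for White: none.
In check with no legal moves → checkmate.

checkmate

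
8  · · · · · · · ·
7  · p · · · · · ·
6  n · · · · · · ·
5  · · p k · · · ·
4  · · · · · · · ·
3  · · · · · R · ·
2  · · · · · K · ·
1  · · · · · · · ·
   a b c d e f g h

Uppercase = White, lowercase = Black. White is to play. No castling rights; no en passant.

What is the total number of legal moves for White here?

19

White to move; king on f2.
In check: no.
Legal moves: Rf8, Rf7, Rf6, Rf5+, Rf4, Rh3, Rg3, Re3, Rd3+, Rc3, Rb3, Ra3, Kg3, Ke3, Kg2, Ke2, Kg1, Kf1, Ke1.
Count: 19.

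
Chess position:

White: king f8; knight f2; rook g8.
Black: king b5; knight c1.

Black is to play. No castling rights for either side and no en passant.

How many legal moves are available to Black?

Black to move; king on b5.
In check: no.
Legal moves: Kc6, Kb6, Ka6, Kc5, Ka5, Kc4, Kb4, Ka4, Nd3, Nb3, Ne2, Na2.
Count: 12.

12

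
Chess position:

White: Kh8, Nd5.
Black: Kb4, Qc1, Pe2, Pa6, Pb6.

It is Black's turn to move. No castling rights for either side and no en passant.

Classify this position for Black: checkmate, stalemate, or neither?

neither

Black to move; black king on b4.
In check: yes, from the white knight on d5.
Legal moves for Black: Kc5, Kb5, Ka5, Kc4, Ka4, Kb3, Ka3.
Black is in check but has 7 legal moves → neither.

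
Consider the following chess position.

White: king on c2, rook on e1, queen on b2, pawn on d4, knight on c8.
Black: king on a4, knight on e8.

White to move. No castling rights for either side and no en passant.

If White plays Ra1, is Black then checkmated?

yes

After Ra1: black king on a4; in check: yes, from the white rook on a1.
King squares — a3: attacked by Ra1; b3: attacked by Qb2; b4: attacked by Qb2; a5: attacked by Ra1; b5: attacked by Qb2.
Black has no legal moves → checkmate.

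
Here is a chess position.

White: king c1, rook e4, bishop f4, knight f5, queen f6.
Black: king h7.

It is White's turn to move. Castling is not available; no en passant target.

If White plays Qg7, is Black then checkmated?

After Qg7: black king on h7; in check: yes, from the white queen on g7.
King squares — g6: attacked by Qg7; h6: attacked by Bf4; g7: attacked by Nf5; g8: attacked by Qg7; h8: attacked by Qg7.
Black has no legal moves → checkmate.

yes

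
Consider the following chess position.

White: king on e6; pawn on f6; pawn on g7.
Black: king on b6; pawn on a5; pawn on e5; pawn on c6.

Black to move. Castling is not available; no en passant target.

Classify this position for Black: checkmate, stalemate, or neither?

neither

Black to move; black king on b6.
In check: no.
Legal moves for Black: Kc7, Kb7, Ka7, Ka6, Kc5, Kb5, c5, e4, a4.
Black has 9 legal moves and is not in check → neither.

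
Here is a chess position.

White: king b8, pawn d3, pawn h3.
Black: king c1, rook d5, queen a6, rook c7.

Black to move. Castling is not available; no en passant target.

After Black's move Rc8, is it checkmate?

yes

After Rc8: white king on b8; in check: yes, from the black rook on c8.
King squares — a7: attacked by Qa6; b7: attacked by Qa6; c7: attacked by Rc8; a8: attacked by Qa6; c8: attacked by Qa6.
White has no legal moves → checkmate.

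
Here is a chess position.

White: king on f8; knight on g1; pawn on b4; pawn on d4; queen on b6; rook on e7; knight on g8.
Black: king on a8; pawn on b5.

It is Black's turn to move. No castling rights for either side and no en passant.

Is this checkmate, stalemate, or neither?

Black to move; black king on a8.
In check: no.
King squares — a7: attacked by Qb6; b7: attacked by Qb6; b8: attacked by Qb6.
Legal moves for Black: none.
Not in check and no legal moves → stalemate.

stalemate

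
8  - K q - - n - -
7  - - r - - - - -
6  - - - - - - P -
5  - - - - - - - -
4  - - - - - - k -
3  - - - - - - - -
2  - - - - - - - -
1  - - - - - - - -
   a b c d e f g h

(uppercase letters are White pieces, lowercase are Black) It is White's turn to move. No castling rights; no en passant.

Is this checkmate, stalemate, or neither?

White to move; white king on b8.
In check: yes, from the black queen on c8.
King squares — a7: attacked by Rc7; b7: attacked by Rc7; c7: attacked by Qc8; a8: attacked by Qc8; c8: attacked by Rc7.
Legal moves for White: none.
In check with no legal moves → checkmate.

checkmate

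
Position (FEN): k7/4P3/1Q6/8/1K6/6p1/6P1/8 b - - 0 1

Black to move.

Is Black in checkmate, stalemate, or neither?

Black to move; black king on a8.
In check: no.
King squares — a7: attacked by Qb6; b7: attacked by Qb6; b8: attacked by Qb6.
Legal moves for Black: none.
Not in check and no legal moves → stalemate.

stalemate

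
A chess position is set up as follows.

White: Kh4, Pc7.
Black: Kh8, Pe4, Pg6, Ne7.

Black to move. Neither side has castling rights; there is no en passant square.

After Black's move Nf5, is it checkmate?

no

After Nf5: white king on h4; in check: yes, from the black knight on f5.
White has 3 legal replies: Kg5, Kg4, Kh3.
In check but a legal move exists → not checkmate.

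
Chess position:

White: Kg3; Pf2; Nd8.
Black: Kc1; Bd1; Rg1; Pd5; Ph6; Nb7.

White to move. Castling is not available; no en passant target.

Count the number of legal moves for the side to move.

White to move; king on g3.
In check: yes, from the black rook on g1.
Legal moves: Kh4, Kf4, Kh3, Kh2.
Count: 4.

4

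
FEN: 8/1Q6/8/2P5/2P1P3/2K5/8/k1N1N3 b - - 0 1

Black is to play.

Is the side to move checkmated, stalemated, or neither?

Black to move; black king on a1.
In check: no.
King squares — b1: attacked by Qb7; a2: attacked by Nc1; b2: attacked by Kc3.
Legal moves for Black: none.
Not in check and no legal moves → stalemate.

stalemate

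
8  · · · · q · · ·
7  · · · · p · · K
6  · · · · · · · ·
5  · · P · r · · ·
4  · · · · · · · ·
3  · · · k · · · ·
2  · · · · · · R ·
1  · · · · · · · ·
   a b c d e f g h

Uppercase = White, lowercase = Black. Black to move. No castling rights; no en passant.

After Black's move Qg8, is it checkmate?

After Qg8: white king on h7; in check: yes, from the black queen on g8.
White has 3 legal replies: Kxg8, Kh6, Rxg8.
In check but a legal move exists → not checkmate.

no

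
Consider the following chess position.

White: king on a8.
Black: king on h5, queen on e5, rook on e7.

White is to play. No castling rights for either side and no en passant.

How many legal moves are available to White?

0

White to move; king on a8.
In check: no.
Legal moves: none.
Count: 0.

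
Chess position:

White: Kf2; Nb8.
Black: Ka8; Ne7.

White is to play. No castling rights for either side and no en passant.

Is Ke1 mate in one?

no

After Ke1: black king on a8; in check: no.
Black is not in check, so this cannot be checkmate.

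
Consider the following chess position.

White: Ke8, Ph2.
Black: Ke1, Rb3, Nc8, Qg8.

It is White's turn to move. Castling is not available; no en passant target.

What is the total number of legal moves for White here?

1

White to move; king on e8.
In check: yes, from the black queen on g8.
Legal moves: Kd7.
Count: 1.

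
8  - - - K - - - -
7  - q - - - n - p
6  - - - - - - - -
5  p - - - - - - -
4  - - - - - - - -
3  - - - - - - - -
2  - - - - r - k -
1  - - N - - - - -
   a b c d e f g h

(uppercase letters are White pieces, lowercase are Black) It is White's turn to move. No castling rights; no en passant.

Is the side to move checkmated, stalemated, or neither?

White to move; white king on d8.
In check: yes, from the black knight on f7.
King squares — c7: attacked by Qb7; d7: attacked by Qb7; e7: attacked by Re2; c8: attacked by Qb7; e8: attacked by Re2.
Legal moves for White: none.
In check with no legal moves → checkmate.

checkmate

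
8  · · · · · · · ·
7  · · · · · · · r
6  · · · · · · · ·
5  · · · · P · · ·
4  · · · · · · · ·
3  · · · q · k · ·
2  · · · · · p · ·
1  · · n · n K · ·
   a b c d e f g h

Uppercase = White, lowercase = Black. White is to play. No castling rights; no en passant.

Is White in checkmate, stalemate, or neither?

White to move; white king on f1.
In check: yes, from the black queen on d3.
King squares — e1: attacked by Pf2; g1: attacked by Pf2; e2: attacked by Nc1; f2: attacked by Kf3; g2: attacked by Ne1.
Legal moves for White: none.
In check with no legal moves → checkmate.

checkmate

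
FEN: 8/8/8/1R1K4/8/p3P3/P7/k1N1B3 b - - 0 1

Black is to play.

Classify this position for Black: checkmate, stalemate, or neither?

stalemate

Black to move; black king on a1.
In check: no.
King squares — b1: attacked by Rb5; a2: attacked by Nc1; b2: attacked by Rb5.
Legal moves for Black: none.
Not in check and no legal moves → stalemate.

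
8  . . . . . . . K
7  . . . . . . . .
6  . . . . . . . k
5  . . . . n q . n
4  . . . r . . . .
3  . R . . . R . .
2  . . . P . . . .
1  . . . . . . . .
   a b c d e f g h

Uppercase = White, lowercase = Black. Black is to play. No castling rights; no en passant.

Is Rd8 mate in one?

yes

After Rd8: white king on h8; in check: yes, from the black rook on d8.
King squares — g7: attacked by Nh5; h7: attacked by Qf5; g8: attacked by Rd8.
White has no legal moves → checkmate.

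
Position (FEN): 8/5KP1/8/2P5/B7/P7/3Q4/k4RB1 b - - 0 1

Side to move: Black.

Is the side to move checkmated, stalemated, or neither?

checkmate

Black to move; black king on a1.
In check: yes, from the white rook on f1.
King squares — b1: attacked by Rf1; a2: attacked by Qd2; b2: attacked by Qd2.
Legal moves for Black: none.
In check with no legal moves → checkmate.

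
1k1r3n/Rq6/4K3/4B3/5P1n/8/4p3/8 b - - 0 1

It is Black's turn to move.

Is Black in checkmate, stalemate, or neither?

neither

Black to move; black king on b8.
In check: yes, from the white bishop on e5.
Legal moves for Black: Kc8, Kxa7, Rd6+, Qc7.
Black is in check but has 4 legal moves → neither.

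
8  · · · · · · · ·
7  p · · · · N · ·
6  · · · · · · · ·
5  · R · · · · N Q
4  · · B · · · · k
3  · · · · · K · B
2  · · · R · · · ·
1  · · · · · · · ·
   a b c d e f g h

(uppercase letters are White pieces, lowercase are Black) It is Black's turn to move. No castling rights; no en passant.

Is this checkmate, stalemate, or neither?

Black to move; black king on h4.
In check: yes, from the white queen on h5.
King squares — g3: attacked by Kf3; h3: attacked by Ng5; g4: attacked by Kf3; g5: attacked by Rb5; h5: available.
Legal moves for Black: Kxh5.
Black is in check but has 1 legal move → neither.

neither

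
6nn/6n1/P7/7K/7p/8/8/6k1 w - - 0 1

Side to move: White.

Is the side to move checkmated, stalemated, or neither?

neither

White to move; white king on h5.
In check: yes, from the black knight on g7.
King squares — g4: available; h4: available; g5: available; g6: attacked by Nh8; h6: attacked by Ng8.
Legal moves for White: Kg5, Kxh4, Kg4.
White is in check but has 3 legal moves → neither.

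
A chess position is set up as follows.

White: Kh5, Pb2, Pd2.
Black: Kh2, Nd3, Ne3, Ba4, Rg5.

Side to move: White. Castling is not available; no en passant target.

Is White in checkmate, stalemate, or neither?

White to move; white king on h5.
In check: yes, from the black rook on g5.
King squares — g4: attacked by Ne3; h4: available; g5: available; g6: attacked by Rg5; h6: available.
Legal moves for White: Kh6, Kxg5, Kh4.
White is in check but has 3 legal moves → neither.

neither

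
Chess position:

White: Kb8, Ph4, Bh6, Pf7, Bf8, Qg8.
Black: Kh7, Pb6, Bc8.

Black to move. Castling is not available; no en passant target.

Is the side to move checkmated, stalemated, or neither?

checkmate

Black to move; black king on h7.
In check: yes, from the white queen on g8.
King squares — g6: attacked by Qg8; h6: attacked by Bf8; g7: attacked by Bh6; g8: attacked by Pf7; h8: attacked by Qg8.
Legal moves for Black: none.
In check with no legal moves → checkmate.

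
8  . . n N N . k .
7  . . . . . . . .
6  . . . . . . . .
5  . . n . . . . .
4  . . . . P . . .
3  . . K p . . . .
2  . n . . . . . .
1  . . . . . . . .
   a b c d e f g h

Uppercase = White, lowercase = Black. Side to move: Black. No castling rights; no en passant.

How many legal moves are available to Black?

18

Black to move; king on g8.
In check: no.
Legal moves: Kh8, Kf8, Kh7, Ne7, Na7, Nd6, Nb6, Nd7, Nb7, Ne6, Na6, Nxe4+, Nca4+, Nb3, Nc4, Nba4+, Nd1+, d2.
Count: 18.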